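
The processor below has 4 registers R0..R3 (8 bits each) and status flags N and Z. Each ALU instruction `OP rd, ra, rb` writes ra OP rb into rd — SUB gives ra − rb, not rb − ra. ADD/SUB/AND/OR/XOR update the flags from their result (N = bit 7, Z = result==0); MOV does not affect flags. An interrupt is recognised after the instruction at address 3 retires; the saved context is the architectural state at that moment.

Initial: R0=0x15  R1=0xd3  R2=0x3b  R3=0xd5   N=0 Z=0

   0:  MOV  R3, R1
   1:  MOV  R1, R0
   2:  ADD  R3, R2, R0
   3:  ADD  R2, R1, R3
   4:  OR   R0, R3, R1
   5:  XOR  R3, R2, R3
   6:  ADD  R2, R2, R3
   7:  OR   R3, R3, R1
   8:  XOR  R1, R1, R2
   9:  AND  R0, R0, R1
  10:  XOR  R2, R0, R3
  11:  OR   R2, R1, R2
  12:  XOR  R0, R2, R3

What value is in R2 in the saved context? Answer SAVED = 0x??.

SAVED = 0x65

after  0: R0=0x15 R1=0xd3 R2=0x3b R3=0xd3  N=0 Z=0
after  1: R0=0x15 R1=0x15 R2=0x3b R3=0xd3  N=0 Z=0
after  2: R0=0x15 R1=0x15 R2=0x3b R3=0x50  N=0 Z=0
after  3: R0=0x15 R1=0x15 R2=0x65 R3=0x50  N=0 Z=0
-- IRQ taken; context saved, return-PC = 4 --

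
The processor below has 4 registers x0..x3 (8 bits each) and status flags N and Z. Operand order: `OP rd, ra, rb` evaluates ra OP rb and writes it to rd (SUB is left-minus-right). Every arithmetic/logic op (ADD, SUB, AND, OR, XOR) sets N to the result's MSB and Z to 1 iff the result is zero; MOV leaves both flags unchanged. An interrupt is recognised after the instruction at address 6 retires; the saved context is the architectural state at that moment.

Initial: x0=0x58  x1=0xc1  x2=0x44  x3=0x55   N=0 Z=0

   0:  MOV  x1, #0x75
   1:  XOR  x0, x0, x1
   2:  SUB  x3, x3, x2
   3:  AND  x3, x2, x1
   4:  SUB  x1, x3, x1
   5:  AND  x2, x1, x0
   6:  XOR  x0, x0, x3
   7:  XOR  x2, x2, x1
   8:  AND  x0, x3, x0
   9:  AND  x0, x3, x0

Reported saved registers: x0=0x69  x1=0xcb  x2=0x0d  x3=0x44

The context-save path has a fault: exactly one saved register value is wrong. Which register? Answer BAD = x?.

after  0: x0=0x58 x1=0x75 x2=0x44 x3=0x55  N=0 Z=0
after  1: x0=0x2d x1=0x75 x2=0x44 x3=0x55  N=0 Z=0
after  2: x0=0x2d x1=0x75 x2=0x44 x3=0x11  N=0 Z=0
after  3: x0=0x2d x1=0x75 x2=0x44 x3=0x44  N=0 Z=0
after  4: x0=0x2d x1=0xcf x2=0x44 x3=0x44  N=1 Z=0
after  5: x0=0x2d x1=0xcf x2=0x0d x3=0x44  N=0 Z=0
after  6: x0=0x69 x1=0xcf x2=0x0d x3=0x44  N=0 Z=0
-- IRQ taken; context saved, return-PC = 7 --
mismatch: x1: reported 0xcb vs actual 0xcf

BAD = x1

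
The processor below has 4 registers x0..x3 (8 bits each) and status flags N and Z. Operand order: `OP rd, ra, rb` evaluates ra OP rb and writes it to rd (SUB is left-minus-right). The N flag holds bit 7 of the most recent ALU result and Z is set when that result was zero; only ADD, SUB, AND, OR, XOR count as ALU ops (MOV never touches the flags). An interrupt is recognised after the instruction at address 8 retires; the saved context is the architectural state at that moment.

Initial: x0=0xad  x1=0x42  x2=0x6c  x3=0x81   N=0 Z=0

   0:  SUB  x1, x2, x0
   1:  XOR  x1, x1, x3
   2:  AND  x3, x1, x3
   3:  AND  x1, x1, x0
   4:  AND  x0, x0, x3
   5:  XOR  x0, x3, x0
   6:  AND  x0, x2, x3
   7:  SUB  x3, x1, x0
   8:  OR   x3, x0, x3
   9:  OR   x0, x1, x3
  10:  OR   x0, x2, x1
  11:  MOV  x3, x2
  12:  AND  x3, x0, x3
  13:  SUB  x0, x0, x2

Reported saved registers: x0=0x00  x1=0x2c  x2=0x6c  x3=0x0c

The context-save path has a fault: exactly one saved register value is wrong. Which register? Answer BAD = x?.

after  0: x0=0xad x1=0xbf x2=0x6c x3=0x81  N=1 Z=0
after  1: x0=0xad x1=0x3e x2=0x6c x3=0x81  N=0 Z=0
after  2: x0=0xad x1=0x3e x2=0x6c x3=0x00  N=0 Z=1
after  3: x0=0xad x1=0x2c x2=0x6c x3=0x00  N=0 Z=0
after  4: x0=0x00 x1=0x2c x2=0x6c x3=0x00  N=0 Z=1
after  5: x0=0x00 x1=0x2c x2=0x6c x3=0x00  N=0 Z=1
after  6: x0=0x00 x1=0x2c x2=0x6c x3=0x00  N=0 Z=1
after  7: x0=0x00 x1=0x2c x2=0x6c x3=0x2c  N=0 Z=0
after  8: x0=0x00 x1=0x2c x2=0x6c x3=0x2c  N=0 Z=0
-- IRQ taken; context saved, return-PC = 9 --
mismatch: x3: reported 0x0c vs actual 0x2c

BAD = x3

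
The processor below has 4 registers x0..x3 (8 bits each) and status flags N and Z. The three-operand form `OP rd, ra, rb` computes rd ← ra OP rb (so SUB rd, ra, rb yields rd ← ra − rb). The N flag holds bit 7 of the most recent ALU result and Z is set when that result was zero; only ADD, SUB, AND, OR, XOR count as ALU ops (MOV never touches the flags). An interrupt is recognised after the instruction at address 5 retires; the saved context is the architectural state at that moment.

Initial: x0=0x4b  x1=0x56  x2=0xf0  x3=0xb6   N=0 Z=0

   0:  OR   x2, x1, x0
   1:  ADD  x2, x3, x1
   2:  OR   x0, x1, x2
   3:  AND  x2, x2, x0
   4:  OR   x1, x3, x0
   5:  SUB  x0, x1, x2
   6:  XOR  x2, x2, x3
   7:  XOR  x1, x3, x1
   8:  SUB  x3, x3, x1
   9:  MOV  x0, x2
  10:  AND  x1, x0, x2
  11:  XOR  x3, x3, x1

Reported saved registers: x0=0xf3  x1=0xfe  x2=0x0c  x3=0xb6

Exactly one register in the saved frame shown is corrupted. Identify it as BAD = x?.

after  0: x0=0x4b x1=0x56 x2=0x5f x3=0xb6  N=0 Z=0
after  1: x0=0x4b x1=0x56 x2=0x0c x3=0xb6  N=0 Z=0
after  2: x0=0x5e x1=0x56 x2=0x0c x3=0xb6  N=0 Z=0
after  3: x0=0x5e x1=0x56 x2=0x0c x3=0xb6  N=0 Z=0
after  4: x0=0x5e x1=0xfe x2=0x0c x3=0xb6  N=1 Z=0
after  5: x0=0xf2 x1=0xfe x2=0x0c x3=0xb6  N=1 Z=0
-- IRQ taken; context saved, return-PC = 6 --
mismatch: x0: reported 0xf3 vs actual 0xf2

BAD = x0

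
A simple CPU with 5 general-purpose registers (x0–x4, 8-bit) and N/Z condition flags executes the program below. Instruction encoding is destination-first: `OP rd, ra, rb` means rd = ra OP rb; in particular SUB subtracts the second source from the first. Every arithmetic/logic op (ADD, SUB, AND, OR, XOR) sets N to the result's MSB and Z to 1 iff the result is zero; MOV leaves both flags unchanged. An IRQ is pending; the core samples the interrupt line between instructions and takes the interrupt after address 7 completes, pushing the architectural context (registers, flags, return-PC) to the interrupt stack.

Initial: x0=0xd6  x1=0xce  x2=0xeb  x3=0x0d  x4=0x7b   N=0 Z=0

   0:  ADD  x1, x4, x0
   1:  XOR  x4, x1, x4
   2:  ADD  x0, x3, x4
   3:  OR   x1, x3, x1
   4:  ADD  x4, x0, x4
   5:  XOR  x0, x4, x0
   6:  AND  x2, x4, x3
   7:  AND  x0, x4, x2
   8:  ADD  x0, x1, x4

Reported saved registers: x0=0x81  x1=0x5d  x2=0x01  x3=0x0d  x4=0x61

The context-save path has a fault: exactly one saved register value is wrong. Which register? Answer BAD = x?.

after  0: x0=0xd6 x1=0x51 x2=0xeb x3=0x0d x4=0x7b  N=0 Z=0
after  1: x0=0xd6 x1=0x51 x2=0xeb x3=0x0d x4=0x2a  N=0 Z=0
after  2: x0=0x37 x1=0x51 x2=0xeb x3=0x0d x4=0x2a  N=0 Z=0
after  3: x0=0x37 x1=0x5d x2=0xeb x3=0x0d x4=0x2a  N=0 Z=0
after  4: x0=0x37 x1=0x5d x2=0xeb x3=0x0d x4=0x61  N=0 Z=0
after  5: x0=0x56 x1=0x5d x2=0xeb x3=0x0d x4=0x61  N=0 Z=0
after  6: x0=0x56 x1=0x5d x2=0x01 x3=0x0d x4=0x61  N=0 Z=0
after  7: x0=0x01 x1=0x5d x2=0x01 x3=0x0d x4=0x61  N=0 Z=0
-- IRQ taken; context saved, return-PC = 8 --
mismatch: x0: reported 0x81 vs actual 0x01

BAD = x0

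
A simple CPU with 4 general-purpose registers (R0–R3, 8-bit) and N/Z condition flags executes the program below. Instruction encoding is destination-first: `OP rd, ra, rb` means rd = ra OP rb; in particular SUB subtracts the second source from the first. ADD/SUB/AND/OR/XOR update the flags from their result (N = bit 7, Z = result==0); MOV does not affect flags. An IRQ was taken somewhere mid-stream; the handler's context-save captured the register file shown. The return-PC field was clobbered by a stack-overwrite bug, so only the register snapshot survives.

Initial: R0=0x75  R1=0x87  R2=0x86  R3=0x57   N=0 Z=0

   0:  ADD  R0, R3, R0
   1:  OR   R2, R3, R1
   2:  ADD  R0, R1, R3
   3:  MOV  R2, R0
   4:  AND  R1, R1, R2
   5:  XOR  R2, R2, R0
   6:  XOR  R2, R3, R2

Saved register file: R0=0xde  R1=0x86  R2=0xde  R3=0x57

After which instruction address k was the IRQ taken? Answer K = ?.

after  0: R0=0xcc R1=0x87 R2=0x86 R3=0x57  N=1 Z=0
after  1: R0=0xcc R1=0x87 R2=0xd7 R3=0x57  N=1 Z=0
after  2: R0=0xde R1=0x87 R2=0xd7 R3=0x57  N=1 Z=0
after  3: R0=0xde R1=0x87 R2=0xde R3=0x57  N=1 Z=0
after  4: R0=0xde R1=0x86 R2=0xde R3=0x57  N=1 Z=0
-- IRQ taken; context saved, return-PC = 5 --

K = 4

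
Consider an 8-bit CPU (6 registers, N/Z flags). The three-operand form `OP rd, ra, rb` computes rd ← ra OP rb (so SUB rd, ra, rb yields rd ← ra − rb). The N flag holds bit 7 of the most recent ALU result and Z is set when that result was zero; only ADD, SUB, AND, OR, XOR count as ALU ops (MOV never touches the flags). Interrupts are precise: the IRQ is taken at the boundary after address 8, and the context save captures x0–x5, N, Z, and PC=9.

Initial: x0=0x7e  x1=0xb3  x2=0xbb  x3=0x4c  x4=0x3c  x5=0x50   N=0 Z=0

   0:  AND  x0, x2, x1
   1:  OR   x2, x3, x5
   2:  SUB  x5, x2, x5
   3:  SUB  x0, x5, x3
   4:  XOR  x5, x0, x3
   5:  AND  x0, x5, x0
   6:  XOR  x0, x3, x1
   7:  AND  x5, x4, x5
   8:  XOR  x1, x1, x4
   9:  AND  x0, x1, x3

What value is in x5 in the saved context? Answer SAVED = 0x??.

SAVED = 0x0c

after  0: x0=0xb3 x1=0xb3 x2=0xbb x3=0x4c x4=0x3c x5=0x50  N=1 Z=0
after  1: x0=0xb3 x1=0xb3 x2=0x5c x3=0x4c x4=0x3c x5=0x50  N=0 Z=0
after  2: x0=0xb3 x1=0xb3 x2=0x5c x3=0x4c x4=0x3c x5=0x0c  N=0 Z=0
after  3: x0=0xc0 x1=0xb3 x2=0x5c x3=0x4c x4=0x3c x5=0x0c  N=1 Z=0
after  4: x0=0xc0 x1=0xb3 x2=0x5c x3=0x4c x4=0x3c x5=0x8c  N=1 Z=0
after  5: x0=0x80 x1=0xb3 x2=0x5c x3=0x4c x4=0x3c x5=0x8c  N=1 Z=0
after  6: x0=0xff x1=0xb3 x2=0x5c x3=0x4c x4=0x3c x5=0x8c  N=1 Z=0
after  7: x0=0xff x1=0xb3 x2=0x5c x3=0x4c x4=0x3c x5=0x0c  N=0 Z=0
after  8: x0=0xff x1=0x8f x2=0x5c x3=0x4c x4=0x3c x5=0x0c  N=1 Z=0
-- IRQ taken; context saved, return-PC = 9 --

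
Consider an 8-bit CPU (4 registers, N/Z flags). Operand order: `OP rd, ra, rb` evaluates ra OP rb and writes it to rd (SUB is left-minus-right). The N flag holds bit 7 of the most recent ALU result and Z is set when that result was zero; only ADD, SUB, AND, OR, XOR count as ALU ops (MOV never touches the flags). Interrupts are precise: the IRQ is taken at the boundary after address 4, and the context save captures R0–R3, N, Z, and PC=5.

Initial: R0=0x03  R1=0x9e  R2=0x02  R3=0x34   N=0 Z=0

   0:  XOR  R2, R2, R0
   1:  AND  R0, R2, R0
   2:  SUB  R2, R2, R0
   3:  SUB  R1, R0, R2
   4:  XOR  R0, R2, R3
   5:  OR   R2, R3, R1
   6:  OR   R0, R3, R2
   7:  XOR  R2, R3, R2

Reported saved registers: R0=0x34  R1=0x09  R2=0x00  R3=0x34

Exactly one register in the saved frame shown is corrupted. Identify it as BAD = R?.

after  0: R0=0x03 R1=0x9e R2=0x01 R3=0x34  N=0 Z=0
after  1: R0=0x01 R1=0x9e R2=0x01 R3=0x34  N=0 Z=0
after  2: R0=0x01 R1=0x9e R2=0x00 R3=0x34  N=0 Z=1
after  3: R0=0x01 R1=0x01 R2=0x00 R3=0x34  N=0 Z=0
after  4: R0=0x34 R1=0x01 R2=0x00 R3=0x34  N=0 Z=0
-- IRQ taken; context saved, return-PC = 5 --
mismatch: R1: reported 0x09 vs actual 0x01

BAD = R1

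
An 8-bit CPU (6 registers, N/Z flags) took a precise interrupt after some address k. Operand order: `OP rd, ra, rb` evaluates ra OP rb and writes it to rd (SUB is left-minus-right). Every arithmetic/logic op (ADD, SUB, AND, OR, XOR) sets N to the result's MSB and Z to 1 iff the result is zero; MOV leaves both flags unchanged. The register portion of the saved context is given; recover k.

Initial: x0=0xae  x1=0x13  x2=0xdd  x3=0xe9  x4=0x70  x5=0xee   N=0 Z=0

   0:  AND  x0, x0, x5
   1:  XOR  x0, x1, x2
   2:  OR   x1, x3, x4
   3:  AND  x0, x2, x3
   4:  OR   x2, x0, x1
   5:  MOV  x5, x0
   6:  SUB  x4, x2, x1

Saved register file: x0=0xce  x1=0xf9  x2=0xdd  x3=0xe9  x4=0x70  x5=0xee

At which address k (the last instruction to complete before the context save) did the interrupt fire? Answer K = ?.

after  0: x0=0xae x1=0x13 x2=0xdd x3=0xe9 x4=0x70 x5=0xee  N=1 Z=0
after  1: x0=0xce x1=0x13 x2=0xdd x3=0xe9 x4=0x70 x5=0xee  N=1 Z=0
after  2: x0=0xce x1=0xf9 x2=0xdd x3=0xe9 x4=0x70 x5=0xee  N=1 Z=0
-- IRQ taken; context saved, return-PC = 3 --

K = 2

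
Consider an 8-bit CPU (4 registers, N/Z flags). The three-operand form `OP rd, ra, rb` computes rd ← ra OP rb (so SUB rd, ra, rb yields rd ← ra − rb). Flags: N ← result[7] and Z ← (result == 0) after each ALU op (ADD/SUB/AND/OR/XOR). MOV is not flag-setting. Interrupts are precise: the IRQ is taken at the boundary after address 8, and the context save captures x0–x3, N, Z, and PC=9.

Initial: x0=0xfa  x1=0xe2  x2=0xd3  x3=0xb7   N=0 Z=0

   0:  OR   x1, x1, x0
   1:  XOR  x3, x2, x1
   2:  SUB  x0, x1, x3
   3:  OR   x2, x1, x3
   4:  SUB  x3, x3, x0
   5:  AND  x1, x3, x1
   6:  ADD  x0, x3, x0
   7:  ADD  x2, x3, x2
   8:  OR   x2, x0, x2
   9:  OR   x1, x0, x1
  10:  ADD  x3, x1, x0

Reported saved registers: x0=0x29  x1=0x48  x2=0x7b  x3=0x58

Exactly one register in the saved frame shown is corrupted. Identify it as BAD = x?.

BAD = x1

after  0: x0=0xfa x1=0xfa x2=0xd3 x3=0xb7  N=1 Z=0
after  1: x0=0xfa x1=0xfa x2=0xd3 x3=0x29  N=0 Z=0
after  2: x0=0xd1 x1=0xfa x2=0xd3 x3=0x29  N=1 Z=0
after  3: x0=0xd1 x1=0xfa x2=0xfb x3=0x29  N=1 Z=0
after  4: x0=0xd1 x1=0xfa x2=0xfb x3=0x58  N=0 Z=0
after  5: x0=0xd1 x1=0x58 x2=0xfb x3=0x58  N=0 Z=0
after  6: x0=0x29 x1=0x58 x2=0xfb x3=0x58  N=0 Z=0
after  7: x0=0x29 x1=0x58 x2=0x53 x3=0x58  N=0 Z=0
after  8: x0=0x29 x1=0x58 x2=0x7b x3=0x58  N=0 Z=0
-- IRQ taken; context saved, return-PC = 9 --
mismatch: x1: reported 0x48 vs actual 0x58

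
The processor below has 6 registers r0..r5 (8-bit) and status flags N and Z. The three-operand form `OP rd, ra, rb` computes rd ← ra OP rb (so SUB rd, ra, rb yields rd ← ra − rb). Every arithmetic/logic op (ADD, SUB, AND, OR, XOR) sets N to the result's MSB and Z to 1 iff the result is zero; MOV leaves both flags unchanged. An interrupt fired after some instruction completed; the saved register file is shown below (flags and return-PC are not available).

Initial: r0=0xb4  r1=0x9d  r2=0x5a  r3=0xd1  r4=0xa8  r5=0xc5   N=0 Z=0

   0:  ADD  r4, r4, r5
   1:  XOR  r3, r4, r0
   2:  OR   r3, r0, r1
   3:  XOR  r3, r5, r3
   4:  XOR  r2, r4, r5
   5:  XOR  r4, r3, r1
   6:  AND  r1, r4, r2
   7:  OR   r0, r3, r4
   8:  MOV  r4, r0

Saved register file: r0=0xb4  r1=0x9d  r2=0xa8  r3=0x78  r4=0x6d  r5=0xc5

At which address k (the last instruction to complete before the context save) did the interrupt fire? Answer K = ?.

K = 4

after  0: r0=0xb4 r1=0x9d r2=0x5a r3=0xd1 r4=0x6d r5=0xc5  N=0 Z=0
after  1: r0=0xb4 r1=0x9d r2=0x5a r3=0xd9 r4=0x6d r5=0xc5  N=1 Z=0
after  2: r0=0xb4 r1=0x9d r2=0x5a r3=0xbd r4=0x6d r5=0xc5  N=1 Z=0
after  3: r0=0xb4 r1=0x9d r2=0x5a r3=0x78 r4=0x6d r5=0xc5  N=0 Z=0
after  4: r0=0xb4 r1=0x9d r2=0xa8 r3=0x78 r4=0x6d r5=0xc5  N=1 Z=0
-- IRQ taken; context saved, return-PC = 5 --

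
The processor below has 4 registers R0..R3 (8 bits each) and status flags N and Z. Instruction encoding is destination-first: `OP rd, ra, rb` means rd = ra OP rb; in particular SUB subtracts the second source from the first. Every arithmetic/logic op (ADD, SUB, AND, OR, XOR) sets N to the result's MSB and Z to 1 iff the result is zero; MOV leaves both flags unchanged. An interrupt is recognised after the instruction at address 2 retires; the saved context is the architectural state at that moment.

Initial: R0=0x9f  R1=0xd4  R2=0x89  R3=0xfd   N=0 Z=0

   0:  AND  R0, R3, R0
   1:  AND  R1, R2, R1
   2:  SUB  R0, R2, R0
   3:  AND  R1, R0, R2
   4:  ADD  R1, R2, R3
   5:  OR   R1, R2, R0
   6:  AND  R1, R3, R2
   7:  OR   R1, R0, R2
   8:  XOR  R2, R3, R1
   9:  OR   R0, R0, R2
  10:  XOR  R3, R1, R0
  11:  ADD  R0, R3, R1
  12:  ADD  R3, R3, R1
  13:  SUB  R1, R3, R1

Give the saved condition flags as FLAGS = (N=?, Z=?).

after  0: R0=0x9d R1=0xd4 R2=0x89 R3=0xfd  N=1 Z=0
after  1: R0=0x9d R1=0x80 R2=0x89 R3=0xfd  N=1 Z=0
after  2: R0=0xec R1=0x80 R2=0x89 R3=0xfd  N=1 Z=0
-- IRQ taken; context saved, return-PC = 3 --

FLAGS = (N=1, Z=0)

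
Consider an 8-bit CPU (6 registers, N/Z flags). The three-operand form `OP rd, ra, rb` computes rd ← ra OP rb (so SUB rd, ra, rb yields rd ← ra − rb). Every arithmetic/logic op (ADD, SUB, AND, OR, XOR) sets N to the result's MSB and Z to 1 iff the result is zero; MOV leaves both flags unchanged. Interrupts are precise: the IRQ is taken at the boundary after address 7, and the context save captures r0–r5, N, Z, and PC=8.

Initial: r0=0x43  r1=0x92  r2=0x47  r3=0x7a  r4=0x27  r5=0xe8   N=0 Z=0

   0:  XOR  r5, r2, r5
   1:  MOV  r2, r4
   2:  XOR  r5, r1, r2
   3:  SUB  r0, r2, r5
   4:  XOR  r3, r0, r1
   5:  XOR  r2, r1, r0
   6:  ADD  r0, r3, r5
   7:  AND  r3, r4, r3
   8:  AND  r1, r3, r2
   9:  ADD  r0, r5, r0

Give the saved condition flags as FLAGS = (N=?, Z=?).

FLAGS = (N=0, Z=0)

after  0: r0=0x43 r1=0x92 r2=0x47 r3=0x7a r4=0x27 r5=0xaf  N=1 Z=0
after  1: r0=0x43 r1=0x92 r2=0x27 r3=0x7a r4=0x27 r5=0xaf  N=1 Z=0
after  2: r0=0x43 r1=0x92 r2=0x27 r3=0x7a r4=0x27 r5=0xb5  N=1 Z=0
after  3: r0=0x72 r1=0x92 r2=0x27 r3=0x7a r4=0x27 r5=0xb5  N=0 Z=0
after  4: r0=0x72 r1=0x92 r2=0x27 r3=0xe0 r4=0x27 r5=0xb5  N=1 Z=0
after  5: r0=0x72 r1=0x92 r2=0xe0 r3=0xe0 r4=0x27 r5=0xb5  N=1 Z=0
after  6: r0=0x95 r1=0x92 r2=0xe0 r3=0xe0 r4=0x27 r5=0xb5  N=1 Z=0
after  7: r0=0x95 r1=0x92 r2=0xe0 r3=0x20 r4=0x27 r5=0xb5  N=0 Z=0
-- IRQ taken; context saved, return-PC = 8 --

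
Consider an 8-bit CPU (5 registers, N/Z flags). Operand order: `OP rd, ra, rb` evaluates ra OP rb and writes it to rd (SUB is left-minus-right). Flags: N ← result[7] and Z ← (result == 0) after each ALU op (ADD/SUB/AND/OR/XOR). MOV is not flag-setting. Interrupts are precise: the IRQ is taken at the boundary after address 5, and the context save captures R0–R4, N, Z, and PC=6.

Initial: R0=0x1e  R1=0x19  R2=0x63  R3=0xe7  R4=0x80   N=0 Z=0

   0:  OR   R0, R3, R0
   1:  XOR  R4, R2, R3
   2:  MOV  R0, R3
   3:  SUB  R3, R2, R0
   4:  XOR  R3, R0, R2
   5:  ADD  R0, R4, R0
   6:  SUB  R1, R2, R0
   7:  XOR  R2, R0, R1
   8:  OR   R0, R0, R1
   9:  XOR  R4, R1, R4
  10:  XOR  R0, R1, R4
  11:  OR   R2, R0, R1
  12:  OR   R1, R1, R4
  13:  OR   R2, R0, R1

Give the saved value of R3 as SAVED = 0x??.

after  0: R0=0xff R1=0x19 R2=0x63 R3=0xe7 R4=0x80  N=1 Z=0
after  1: R0=0xff R1=0x19 R2=0x63 R3=0xe7 R4=0x84  N=1 Z=0
after  2: R0=0xe7 R1=0x19 R2=0x63 R3=0xe7 R4=0x84  N=1 Z=0
after  3: R0=0xe7 R1=0x19 R2=0x63 R3=0x7c R4=0x84  N=0 Z=0
after  4: R0=0xe7 R1=0x19 R2=0x63 R3=0x84 R4=0x84  N=1 Z=0
after  5: R0=0x6b R1=0x19 R2=0x63 R3=0x84 R4=0x84  N=0 Z=0
-- IRQ taken; context saved, return-PC = 6 --

SAVED = 0x84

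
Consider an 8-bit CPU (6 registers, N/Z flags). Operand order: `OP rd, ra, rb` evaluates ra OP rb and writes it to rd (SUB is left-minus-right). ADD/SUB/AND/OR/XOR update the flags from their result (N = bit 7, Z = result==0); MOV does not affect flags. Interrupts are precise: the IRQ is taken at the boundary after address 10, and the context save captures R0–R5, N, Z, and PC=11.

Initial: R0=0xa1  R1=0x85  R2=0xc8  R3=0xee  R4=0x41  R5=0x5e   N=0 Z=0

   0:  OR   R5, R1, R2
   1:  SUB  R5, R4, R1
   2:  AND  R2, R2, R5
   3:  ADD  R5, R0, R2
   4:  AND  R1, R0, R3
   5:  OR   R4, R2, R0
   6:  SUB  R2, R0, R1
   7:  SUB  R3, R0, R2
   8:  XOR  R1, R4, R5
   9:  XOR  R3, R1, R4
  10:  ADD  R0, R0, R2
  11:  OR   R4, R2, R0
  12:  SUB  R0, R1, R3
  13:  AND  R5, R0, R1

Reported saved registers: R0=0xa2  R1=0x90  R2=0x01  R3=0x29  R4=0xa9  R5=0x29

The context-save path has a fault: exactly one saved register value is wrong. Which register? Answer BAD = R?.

after  0: R0=0xa1 R1=0x85 R2=0xc8 R3=0xee R4=0x41 R5=0xcd  N=1 Z=0
after  1: R0=0xa1 R1=0x85 R2=0xc8 R3=0xee R4=0x41 R5=0xbc  N=1 Z=0
after  2: R0=0xa1 R1=0x85 R2=0x88 R3=0xee R4=0x41 R5=0xbc  N=1 Z=0
after  3: R0=0xa1 R1=0x85 R2=0x88 R3=0xee R4=0x41 R5=0x29  N=0 Z=0
after  4: R0=0xa1 R1=0xa0 R2=0x88 R3=0xee R4=0x41 R5=0x29  N=1 Z=0
after  5: R0=0xa1 R1=0xa0 R2=0x88 R3=0xee R4=0xa9 R5=0x29  N=1 Z=0
after  6: R0=0xa1 R1=0xa0 R2=0x01 R3=0xee R4=0xa9 R5=0x29  N=0 Z=0
after  7: R0=0xa1 R1=0xa0 R2=0x01 R3=0xa0 R4=0xa9 R5=0x29  N=1 Z=0
after  8: R0=0xa1 R1=0x80 R2=0x01 R3=0xa0 R4=0xa9 R5=0x29  N=1 Z=0
after  9: R0=0xa1 R1=0x80 R2=0x01 R3=0x29 R4=0xa9 R5=0x29  N=0 Z=0
after 10: R0=0xa2 R1=0x80 R2=0x01 R3=0x29 R4=0xa9 R5=0x29  N=1 Z=0
-- IRQ taken; context saved, return-PC = 11 --
mismatch: R1: reported 0x90 vs actual 0x80

BAD = R1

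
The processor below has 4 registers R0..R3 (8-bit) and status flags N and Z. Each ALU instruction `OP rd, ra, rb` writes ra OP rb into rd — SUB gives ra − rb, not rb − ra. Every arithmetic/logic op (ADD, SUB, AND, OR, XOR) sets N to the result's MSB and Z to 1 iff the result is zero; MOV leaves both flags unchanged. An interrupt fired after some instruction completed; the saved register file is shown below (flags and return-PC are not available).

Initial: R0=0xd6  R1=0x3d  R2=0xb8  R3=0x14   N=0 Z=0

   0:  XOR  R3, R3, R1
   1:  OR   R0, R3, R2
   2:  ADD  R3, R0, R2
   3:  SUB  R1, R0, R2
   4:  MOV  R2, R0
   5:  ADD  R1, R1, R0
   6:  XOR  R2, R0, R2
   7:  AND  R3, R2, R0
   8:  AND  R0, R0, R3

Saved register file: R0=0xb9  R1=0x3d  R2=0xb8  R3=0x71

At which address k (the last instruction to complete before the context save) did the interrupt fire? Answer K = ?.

K = 2

after  0: R0=0xd6 R1=0x3d R2=0xb8 R3=0x29  N=0 Z=0
after  1: R0=0xb9 R1=0x3d R2=0xb8 R3=0x29  N=1 Z=0
after  2: R0=0xb9 R1=0x3d R2=0xb8 R3=0x71  N=0 Z=0
-- IRQ taken; context saved, return-PC = 3 --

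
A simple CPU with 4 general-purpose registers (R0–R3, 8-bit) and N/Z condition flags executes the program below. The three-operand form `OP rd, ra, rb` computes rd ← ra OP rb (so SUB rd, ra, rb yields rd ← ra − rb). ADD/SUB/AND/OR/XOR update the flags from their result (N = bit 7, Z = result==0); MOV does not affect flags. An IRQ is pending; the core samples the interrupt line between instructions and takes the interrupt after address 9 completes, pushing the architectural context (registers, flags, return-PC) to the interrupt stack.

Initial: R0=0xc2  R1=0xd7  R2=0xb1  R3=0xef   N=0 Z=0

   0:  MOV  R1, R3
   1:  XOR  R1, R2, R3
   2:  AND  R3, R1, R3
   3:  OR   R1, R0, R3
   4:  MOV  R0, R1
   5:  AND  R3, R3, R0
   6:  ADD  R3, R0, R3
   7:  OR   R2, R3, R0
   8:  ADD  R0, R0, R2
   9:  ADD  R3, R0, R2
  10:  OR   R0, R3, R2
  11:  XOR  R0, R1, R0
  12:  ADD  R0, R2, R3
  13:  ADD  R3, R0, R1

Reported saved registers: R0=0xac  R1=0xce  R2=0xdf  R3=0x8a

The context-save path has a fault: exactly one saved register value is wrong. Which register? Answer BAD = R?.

after  0: R0=0xc2 R1=0xef R2=0xb1 R3=0xef  N=0 Z=0
after  1: R0=0xc2 R1=0x5e R2=0xb1 R3=0xef  N=0 Z=0
after  2: R0=0xc2 R1=0x5e R2=0xb1 R3=0x4e  N=0 Z=0
after  3: R0=0xc2 R1=0xce R2=0xb1 R3=0x4e  N=1 Z=0
after  4: R0=0xce R1=0xce R2=0xb1 R3=0x4e  N=1 Z=0
after  5: R0=0xce R1=0xce R2=0xb1 R3=0x4e  N=0 Z=0
after  6: R0=0xce R1=0xce R2=0xb1 R3=0x1c  N=0 Z=0
after  7: R0=0xce R1=0xce R2=0xde R3=0x1c  N=1 Z=0
after  8: R0=0xac R1=0xce R2=0xde R3=0x1c  N=1 Z=0
after  9: R0=0xac R1=0xce R2=0xde R3=0x8a  N=1 Z=0
-- IRQ taken; context saved, return-PC = 10 --
mismatch: R2: reported 0xdf vs actual 0xde

BAD = R2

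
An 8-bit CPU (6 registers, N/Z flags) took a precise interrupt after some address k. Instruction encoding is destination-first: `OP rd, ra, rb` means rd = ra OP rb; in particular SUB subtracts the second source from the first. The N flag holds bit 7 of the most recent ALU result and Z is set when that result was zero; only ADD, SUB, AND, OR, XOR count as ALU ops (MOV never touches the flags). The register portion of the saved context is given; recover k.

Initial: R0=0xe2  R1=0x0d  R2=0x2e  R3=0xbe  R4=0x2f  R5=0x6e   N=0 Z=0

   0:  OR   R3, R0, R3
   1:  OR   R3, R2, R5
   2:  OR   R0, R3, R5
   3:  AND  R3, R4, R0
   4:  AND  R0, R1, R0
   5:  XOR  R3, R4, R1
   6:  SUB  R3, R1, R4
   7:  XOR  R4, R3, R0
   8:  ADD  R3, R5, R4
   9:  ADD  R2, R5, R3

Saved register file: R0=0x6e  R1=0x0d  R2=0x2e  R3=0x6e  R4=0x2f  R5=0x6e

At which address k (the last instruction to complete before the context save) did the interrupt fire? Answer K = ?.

after  0: R0=0xe2 R1=0x0d R2=0x2e R3=0xfe R4=0x2f R5=0x6e  N=1 Z=0
after  1: R0=0xe2 R1=0x0d R2=0x2e R3=0x6e R4=0x2f R5=0x6e  N=0 Z=0
after  2: R0=0x6e R1=0x0d R2=0x2e R3=0x6e R4=0x2f R5=0x6e  N=0 Z=0
-- IRQ taken; context saved, return-PC = 3 --

K = 2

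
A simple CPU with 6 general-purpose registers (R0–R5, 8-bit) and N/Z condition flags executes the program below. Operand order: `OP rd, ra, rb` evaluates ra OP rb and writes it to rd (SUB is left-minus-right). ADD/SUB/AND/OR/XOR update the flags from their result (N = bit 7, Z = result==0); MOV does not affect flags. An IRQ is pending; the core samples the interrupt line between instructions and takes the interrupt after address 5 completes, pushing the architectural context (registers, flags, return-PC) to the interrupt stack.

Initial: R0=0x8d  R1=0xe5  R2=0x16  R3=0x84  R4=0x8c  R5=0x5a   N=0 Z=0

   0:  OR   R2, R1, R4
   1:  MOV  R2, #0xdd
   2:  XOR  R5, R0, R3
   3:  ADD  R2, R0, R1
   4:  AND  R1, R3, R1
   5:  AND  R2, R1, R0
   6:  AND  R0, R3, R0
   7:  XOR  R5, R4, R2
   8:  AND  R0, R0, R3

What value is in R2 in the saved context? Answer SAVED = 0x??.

SAVED = 0x84

after  0: R0=0x8d R1=0xe5 R2=0xed R3=0x84 R4=0x8c R5=0x5a  N=1 Z=0
after  1: R0=0x8d R1=0xe5 R2=0xdd R3=0x84 R4=0x8c R5=0x5a  N=1 Z=0
after  2: R0=0x8d R1=0xe5 R2=0xdd R3=0x84 R4=0x8c R5=0x09  N=0 Z=0
after  3: R0=0x8d R1=0xe5 R2=0x72 R3=0x84 R4=0x8c R5=0x09  N=0 Z=0
after  4: R0=0x8d R1=0x84 R2=0x72 R3=0x84 R4=0x8c R5=0x09  N=1 Z=0
after  5: R0=0x8d R1=0x84 R2=0x84 R3=0x84 R4=0x8c R5=0x09  N=1 Z=0
-- IRQ taken; context saved, return-PC = 6 --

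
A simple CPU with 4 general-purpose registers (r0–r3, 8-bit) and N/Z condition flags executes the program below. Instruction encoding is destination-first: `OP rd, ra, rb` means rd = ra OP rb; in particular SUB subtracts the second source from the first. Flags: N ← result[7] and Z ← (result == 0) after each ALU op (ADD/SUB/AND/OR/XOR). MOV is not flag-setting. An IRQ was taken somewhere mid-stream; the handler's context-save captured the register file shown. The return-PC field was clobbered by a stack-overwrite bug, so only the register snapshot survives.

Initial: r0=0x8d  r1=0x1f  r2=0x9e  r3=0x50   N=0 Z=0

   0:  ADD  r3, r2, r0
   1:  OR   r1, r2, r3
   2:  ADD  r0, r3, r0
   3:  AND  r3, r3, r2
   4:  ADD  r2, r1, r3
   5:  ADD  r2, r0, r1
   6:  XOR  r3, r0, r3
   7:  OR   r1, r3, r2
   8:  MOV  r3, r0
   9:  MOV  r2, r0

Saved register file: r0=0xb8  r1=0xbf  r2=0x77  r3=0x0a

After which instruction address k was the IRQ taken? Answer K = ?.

after  0: r0=0x8d r1=0x1f r2=0x9e r3=0x2b  N=0 Z=0
after  1: r0=0x8d r1=0xbf r2=0x9e r3=0x2b  N=1 Z=0
after  2: r0=0xb8 r1=0xbf r2=0x9e r3=0x2b  N=1 Z=0
after  3: r0=0xb8 r1=0xbf r2=0x9e r3=0x0a  N=0 Z=0
after  4: r0=0xb8 r1=0xbf r2=0xc9 r3=0x0a  N=1 Z=0
after  5: r0=0xb8 r1=0xbf r2=0x77 r3=0x0a  N=0 Z=0
-- IRQ taken; context saved, return-PC = 6 --

K = 5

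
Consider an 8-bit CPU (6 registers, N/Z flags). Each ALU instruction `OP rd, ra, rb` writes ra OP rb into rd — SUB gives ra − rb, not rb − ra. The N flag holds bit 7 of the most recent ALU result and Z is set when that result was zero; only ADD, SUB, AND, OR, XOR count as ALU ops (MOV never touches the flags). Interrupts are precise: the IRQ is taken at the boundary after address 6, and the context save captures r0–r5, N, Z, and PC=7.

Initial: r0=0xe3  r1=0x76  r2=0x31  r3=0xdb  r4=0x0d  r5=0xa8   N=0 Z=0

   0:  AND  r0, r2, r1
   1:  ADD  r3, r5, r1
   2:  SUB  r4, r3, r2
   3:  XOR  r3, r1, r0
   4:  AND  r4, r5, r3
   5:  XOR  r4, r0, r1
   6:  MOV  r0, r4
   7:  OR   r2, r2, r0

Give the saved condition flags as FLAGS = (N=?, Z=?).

FLAGS = (N=0, Z=0)

after  0: r0=0x30 r1=0x76 r2=0x31 r3=0xdb r4=0x0d r5=0xa8  N=0 Z=0
after  1: r0=0x30 r1=0x76 r2=0x31 r3=0x1e r4=0x0d r5=0xa8  N=0 Z=0
after  2: r0=0x30 r1=0x76 r2=0x31 r3=0x1e r4=0xed r5=0xa8  N=1 Z=0
after  3: r0=0x30 r1=0x76 r2=0x31 r3=0x46 r4=0xed r5=0xa8  N=0 Z=0
after  4: r0=0x30 r1=0x76 r2=0x31 r3=0x46 r4=0x00 r5=0xa8  N=0 Z=1
after  5: r0=0x30 r1=0x76 r2=0x31 r3=0x46 r4=0x46 r5=0xa8  N=0 Z=0
after  6: r0=0x46 r1=0x76 r2=0x31 r3=0x46 r4=0x46 r5=0xa8  N=0 Z=0
-- IRQ taken; context saved, return-PC = 7 --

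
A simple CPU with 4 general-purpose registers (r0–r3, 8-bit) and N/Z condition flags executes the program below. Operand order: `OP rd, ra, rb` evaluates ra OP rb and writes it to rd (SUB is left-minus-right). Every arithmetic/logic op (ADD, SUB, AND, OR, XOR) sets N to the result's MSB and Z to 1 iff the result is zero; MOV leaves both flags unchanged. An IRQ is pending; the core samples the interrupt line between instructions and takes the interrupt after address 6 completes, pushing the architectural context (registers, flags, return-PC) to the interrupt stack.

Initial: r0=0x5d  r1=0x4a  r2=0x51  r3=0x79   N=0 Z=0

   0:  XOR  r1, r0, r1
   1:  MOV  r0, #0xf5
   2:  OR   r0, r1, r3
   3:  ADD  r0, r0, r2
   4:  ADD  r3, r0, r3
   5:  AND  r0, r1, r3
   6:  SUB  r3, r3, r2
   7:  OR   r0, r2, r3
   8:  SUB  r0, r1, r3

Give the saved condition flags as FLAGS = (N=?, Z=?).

FLAGS = (N=1, Z=0)

after  0: r0=0x5d r1=0x17 r2=0x51 r3=0x79  N=0 Z=0
after  1: r0=0xf5 r1=0x17 r2=0x51 r3=0x79  N=0 Z=0
after  2: r0=0x7f r1=0x17 r2=0x51 r3=0x79  N=0 Z=0
after  3: r0=0xd0 r1=0x17 r2=0x51 r3=0x79  N=1 Z=0
after  4: r0=0xd0 r1=0x17 r2=0x51 r3=0x49  N=0 Z=0
after  5: r0=0x01 r1=0x17 r2=0x51 r3=0x49  N=0 Z=0
after  6: r0=0x01 r1=0x17 r2=0x51 r3=0xf8  N=1 Z=0
-- IRQ taken; context saved, return-PC = 7 --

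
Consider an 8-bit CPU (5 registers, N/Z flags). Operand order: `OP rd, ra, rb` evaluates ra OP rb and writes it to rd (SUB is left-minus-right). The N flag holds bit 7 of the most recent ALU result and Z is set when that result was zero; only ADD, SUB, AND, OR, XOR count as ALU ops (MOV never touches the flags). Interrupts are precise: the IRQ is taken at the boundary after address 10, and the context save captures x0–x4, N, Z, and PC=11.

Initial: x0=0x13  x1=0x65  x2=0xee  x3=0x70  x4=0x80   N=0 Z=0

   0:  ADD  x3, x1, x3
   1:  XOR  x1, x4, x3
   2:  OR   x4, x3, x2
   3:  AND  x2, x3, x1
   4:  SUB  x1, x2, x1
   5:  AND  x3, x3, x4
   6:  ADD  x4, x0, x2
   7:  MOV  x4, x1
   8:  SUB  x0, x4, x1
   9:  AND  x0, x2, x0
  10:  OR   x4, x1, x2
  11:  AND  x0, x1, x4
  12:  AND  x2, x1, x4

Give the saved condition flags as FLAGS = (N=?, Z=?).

FLAGS = (N=0, Z=0)

after  0: x0=0x13 x1=0x65 x2=0xee x3=0xd5 x4=0x80  N=1 Z=0
after  1: x0=0x13 x1=0x55 x2=0xee x3=0xd5 x4=0x80  N=0 Z=0
after  2: x0=0x13 x1=0x55 x2=0xee x3=0xd5 x4=0xff  N=1 Z=0
after  3: x0=0x13 x1=0x55 x2=0x55 x3=0xd5 x4=0xff  N=0 Z=0
after  4: x0=0x13 x1=0x00 x2=0x55 x3=0xd5 x4=0xff  N=0 Z=1
after  5: x0=0x13 x1=0x00 x2=0x55 x3=0xd5 x4=0xff  N=1 Z=0
after  6: x0=0x13 x1=0x00 x2=0x55 x3=0xd5 x4=0x68  N=0 Z=0
after  7: x0=0x13 x1=0x00 x2=0x55 x3=0xd5 x4=0x00  N=0 Z=0
after  8: x0=0x00 x1=0x00 x2=0x55 x3=0xd5 x4=0x00  N=0 Z=1
after  9: x0=0x00 x1=0x00 x2=0x55 x3=0xd5 x4=0x00  N=0 Z=1
after 10: x0=0x00 x1=0x00 x2=0x55 x3=0xd5 x4=0x55  N=0 Z=0
-- IRQ taken; context saved, return-PC = 11 --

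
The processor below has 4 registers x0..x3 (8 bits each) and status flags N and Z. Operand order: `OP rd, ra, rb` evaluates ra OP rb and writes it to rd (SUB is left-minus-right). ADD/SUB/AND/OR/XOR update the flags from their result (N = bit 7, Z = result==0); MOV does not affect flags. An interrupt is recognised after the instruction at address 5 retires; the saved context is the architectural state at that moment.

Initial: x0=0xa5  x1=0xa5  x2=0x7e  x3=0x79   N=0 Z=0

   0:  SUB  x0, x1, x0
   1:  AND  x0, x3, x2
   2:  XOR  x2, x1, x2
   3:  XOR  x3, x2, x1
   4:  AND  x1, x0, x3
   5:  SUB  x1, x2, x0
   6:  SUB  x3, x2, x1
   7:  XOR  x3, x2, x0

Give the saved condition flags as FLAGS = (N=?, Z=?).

FLAGS = (N=0, Z=0)

after  0: x0=0x00 x1=0xa5 x2=0x7e x3=0x79  N=0 Z=1
after  1: x0=0x78 x1=0xa5 x2=0x7e x3=0x79  N=0 Z=0
after  2: x0=0x78 x1=0xa5 x2=0xdb x3=0x79  N=1 Z=0
after  3: x0=0x78 x1=0xa5 x2=0xdb x3=0x7e  N=0 Z=0
after  4: x0=0x78 x1=0x78 x2=0xdb x3=0x7e  N=0 Z=0
after  5: x0=0x78 x1=0x63 x2=0xdb x3=0x7e  N=0 Z=0
-- IRQ taken; context saved, return-PC = 6 --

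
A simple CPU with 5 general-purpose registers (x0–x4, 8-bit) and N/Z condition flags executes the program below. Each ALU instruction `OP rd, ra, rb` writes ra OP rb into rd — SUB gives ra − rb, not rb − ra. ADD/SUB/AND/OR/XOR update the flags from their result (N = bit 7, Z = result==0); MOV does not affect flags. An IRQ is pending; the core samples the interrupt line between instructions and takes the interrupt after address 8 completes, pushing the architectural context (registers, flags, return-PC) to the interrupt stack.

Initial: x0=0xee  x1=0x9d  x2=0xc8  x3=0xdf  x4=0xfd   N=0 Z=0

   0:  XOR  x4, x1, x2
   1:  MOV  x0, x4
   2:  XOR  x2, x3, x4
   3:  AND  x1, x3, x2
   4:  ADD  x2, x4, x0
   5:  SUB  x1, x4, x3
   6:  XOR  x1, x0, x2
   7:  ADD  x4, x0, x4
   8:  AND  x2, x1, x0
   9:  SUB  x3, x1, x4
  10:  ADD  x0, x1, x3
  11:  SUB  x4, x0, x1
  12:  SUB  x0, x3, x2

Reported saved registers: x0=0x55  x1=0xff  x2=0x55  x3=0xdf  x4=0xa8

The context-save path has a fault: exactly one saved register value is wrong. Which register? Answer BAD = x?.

after  0: x0=0xee x1=0x9d x2=0xc8 x3=0xdf x4=0x55  N=0 Z=0
after  1: x0=0x55 x1=0x9d x2=0xc8 x3=0xdf x4=0x55  N=0 Z=0
after  2: x0=0x55 x1=0x9d x2=0x8a x3=0xdf x4=0x55  N=1 Z=0
after  3: x0=0x55 x1=0x8a x2=0x8a x3=0xdf x4=0x55  N=1 Z=0
after  4: x0=0x55 x1=0x8a x2=0xaa x3=0xdf x4=0x55  N=1 Z=0
after  5: x0=0x55 x1=0x76 x2=0xaa x3=0xdf x4=0x55  N=0 Z=0
after  6: x0=0x55 x1=0xff x2=0xaa x3=0xdf x4=0x55  N=1 Z=0
after  7: x0=0x55 x1=0xff x2=0xaa x3=0xdf x4=0xaa  N=1 Z=0
after  8: x0=0x55 x1=0xff x2=0x55 x3=0xdf x4=0xaa  N=0 Z=0
-- IRQ taken; context saved, return-PC = 9 --
mismatch: x4: reported 0xa8 vs actual 0xaa

BAD = x4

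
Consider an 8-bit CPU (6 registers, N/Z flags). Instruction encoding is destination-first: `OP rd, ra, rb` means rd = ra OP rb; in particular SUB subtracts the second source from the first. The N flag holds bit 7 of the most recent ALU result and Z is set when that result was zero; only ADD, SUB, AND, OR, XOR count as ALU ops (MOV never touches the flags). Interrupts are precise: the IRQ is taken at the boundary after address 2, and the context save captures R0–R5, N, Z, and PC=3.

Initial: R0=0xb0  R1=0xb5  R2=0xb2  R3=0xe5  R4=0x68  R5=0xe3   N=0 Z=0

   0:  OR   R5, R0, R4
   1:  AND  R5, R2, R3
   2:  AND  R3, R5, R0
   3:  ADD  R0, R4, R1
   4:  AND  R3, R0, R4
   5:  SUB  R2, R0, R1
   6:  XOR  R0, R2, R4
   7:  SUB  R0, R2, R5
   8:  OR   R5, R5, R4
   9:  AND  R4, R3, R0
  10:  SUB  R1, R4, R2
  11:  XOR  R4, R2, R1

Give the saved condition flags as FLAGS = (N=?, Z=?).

FLAGS = (N=1, Z=0)

after  0: R0=0xb0 R1=0xb5 R2=0xb2 R3=0xe5 R4=0x68 R5=0xf8  N=1 Z=0
after  1: R0=0xb0 R1=0xb5 R2=0xb2 R3=0xe5 R4=0x68 R5=0xa0  N=1 Z=0
after  2: R0=0xb0 R1=0xb5 R2=0xb2 R3=0xa0 R4=0x68 R5=0xa0  N=1 Z=0
-- IRQ taken; context saved, return-PC = 3 --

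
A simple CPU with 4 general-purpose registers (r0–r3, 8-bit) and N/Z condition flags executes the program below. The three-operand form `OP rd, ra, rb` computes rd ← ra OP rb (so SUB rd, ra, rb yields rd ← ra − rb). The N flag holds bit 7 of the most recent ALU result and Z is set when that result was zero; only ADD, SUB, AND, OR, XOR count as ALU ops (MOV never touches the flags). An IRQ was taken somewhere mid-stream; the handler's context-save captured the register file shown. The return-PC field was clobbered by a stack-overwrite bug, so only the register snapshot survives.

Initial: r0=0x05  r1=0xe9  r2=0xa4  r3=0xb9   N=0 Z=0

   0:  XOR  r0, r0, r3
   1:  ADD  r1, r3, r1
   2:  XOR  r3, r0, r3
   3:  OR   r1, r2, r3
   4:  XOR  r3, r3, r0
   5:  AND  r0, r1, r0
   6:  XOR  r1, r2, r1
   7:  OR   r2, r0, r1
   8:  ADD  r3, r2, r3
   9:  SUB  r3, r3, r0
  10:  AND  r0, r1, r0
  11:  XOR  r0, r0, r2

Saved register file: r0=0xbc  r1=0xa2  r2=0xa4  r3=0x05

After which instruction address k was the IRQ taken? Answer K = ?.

after  0: r0=0xbc r1=0xe9 r2=0xa4 r3=0xb9  N=1 Z=0
after  1: r0=0xbc r1=0xa2 r2=0xa4 r3=0xb9  N=1 Z=0
after  2: r0=0xbc r1=0xa2 r2=0xa4 r3=0x05  N=0 Z=0
-- IRQ taken; context saved, return-PC = 3 --

K = 2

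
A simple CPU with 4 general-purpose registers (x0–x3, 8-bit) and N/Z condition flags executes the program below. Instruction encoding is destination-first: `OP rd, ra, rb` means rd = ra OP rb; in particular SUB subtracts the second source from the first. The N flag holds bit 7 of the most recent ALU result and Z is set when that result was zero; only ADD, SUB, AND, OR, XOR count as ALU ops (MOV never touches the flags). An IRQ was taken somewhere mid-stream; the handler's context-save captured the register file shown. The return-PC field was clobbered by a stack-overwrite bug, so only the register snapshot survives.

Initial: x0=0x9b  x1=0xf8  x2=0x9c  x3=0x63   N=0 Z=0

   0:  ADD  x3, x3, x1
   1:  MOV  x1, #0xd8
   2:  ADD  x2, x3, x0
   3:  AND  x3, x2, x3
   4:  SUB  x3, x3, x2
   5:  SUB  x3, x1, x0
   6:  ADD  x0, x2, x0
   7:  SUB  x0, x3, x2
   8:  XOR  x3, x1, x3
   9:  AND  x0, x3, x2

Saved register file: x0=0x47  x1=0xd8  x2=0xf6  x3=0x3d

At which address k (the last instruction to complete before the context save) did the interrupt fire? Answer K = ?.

K = 7

after  0: x0=0x9b x1=0xf8 x2=0x9c x3=0x5b  N=0 Z=0
after  1: x0=0x9b x1=0xd8 x2=0x9c x3=0x5b  N=0 Z=0
after  2: x0=0x9b x1=0xd8 x2=0xf6 x3=0x5b  N=1 Z=0
after  3: x0=0x9b x1=0xd8 x2=0xf6 x3=0x52  N=0 Z=0
after  4: x0=0x9b x1=0xd8 x2=0xf6 x3=0x5c  N=0 Z=0
after  5: x0=0x9b x1=0xd8 x2=0xf6 x3=0x3d  N=0 Z=0
after  6: x0=0x91 x1=0xd8 x2=0xf6 x3=0x3d  N=1 Z=0
after  7: x0=0x47 x1=0xd8 x2=0xf6 x3=0x3d  N=0 Z=0
-- IRQ taken; context saved, return-PC = 8 --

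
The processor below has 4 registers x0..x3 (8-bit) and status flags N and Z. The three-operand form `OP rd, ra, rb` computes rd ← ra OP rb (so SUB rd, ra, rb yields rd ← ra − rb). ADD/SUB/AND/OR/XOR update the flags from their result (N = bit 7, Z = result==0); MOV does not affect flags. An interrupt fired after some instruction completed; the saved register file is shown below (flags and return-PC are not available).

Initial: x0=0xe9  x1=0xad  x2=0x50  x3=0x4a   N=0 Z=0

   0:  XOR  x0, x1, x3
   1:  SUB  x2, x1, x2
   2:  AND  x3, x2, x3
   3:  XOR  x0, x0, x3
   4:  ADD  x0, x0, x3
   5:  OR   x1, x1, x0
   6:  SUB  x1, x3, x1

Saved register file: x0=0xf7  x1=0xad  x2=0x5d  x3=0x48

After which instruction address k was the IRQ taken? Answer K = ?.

K = 4

after  0: x0=0xe7 x1=0xad x2=0x50 x3=0x4a  N=1 Z=0
after  1: x0=0xe7 x1=0xad x2=0x5d x3=0x4a  N=0 Z=0
after  2: x0=0xe7 x1=0xad x2=0x5d x3=0x48  N=0 Z=0
after  3: x0=0xaf x1=0xad x2=0x5d x3=0x48  N=1 Z=0
after  4: x0=0xf7 x1=0xad x2=0x5d x3=0x48  N=1 Z=0
-- IRQ taken; context saved, return-PC = 5 --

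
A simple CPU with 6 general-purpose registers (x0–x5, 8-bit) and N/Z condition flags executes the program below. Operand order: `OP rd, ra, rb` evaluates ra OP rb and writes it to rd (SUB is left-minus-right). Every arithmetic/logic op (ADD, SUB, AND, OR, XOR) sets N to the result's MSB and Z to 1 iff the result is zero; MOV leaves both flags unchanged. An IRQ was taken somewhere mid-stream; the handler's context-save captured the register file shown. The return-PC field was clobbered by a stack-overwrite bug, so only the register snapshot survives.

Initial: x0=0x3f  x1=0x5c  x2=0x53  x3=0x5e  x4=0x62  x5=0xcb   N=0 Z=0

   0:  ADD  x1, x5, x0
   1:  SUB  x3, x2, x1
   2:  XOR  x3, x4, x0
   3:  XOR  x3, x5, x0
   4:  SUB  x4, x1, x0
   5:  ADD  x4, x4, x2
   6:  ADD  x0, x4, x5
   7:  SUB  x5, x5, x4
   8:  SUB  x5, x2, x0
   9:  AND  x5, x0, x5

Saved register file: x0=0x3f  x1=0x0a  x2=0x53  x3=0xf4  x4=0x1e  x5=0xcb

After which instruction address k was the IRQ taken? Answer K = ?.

after  0: x0=0x3f x1=0x0a x2=0x53 x3=0x5e x4=0x62 x5=0xcb  N=0 Z=0
after  1: x0=0x3f x1=0x0a x2=0x53 x3=0x49 x4=0x62 x5=0xcb  N=0 Z=0
after  2: x0=0x3f x1=0x0a x2=0x53 x3=0x5d x4=0x62 x5=0xcb  N=0 Z=0
after  3: x0=0x3f x1=0x0a x2=0x53 x3=0xf4 x4=0x62 x5=0xcb  N=1 Z=0
after  4: x0=0x3f x1=0x0a x2=0x53 x3=0xf4 x4=0xcb x5=0xcb  N=1 Z=0
after  5: x0=0x3f x1=0x0a x2=0x53 x3=0xf4 x4=0x1e x5=0xcb  N=0 Z=0
-- IRQ taken; context saved, return-PC = 6 --

K = 5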